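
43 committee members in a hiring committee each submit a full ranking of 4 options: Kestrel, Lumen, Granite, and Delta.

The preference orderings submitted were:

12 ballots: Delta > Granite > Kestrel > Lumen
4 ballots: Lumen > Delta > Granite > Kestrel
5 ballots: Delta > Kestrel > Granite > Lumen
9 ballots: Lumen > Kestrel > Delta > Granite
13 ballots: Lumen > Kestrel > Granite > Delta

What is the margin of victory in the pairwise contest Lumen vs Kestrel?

9

Ballots ranking Lumen above Kestrel: 4+9+13 = 26.
Ballots ranking Kestrel above Lumen: 12+5 = 17.
Lumen wins 26–17, a margin of 9.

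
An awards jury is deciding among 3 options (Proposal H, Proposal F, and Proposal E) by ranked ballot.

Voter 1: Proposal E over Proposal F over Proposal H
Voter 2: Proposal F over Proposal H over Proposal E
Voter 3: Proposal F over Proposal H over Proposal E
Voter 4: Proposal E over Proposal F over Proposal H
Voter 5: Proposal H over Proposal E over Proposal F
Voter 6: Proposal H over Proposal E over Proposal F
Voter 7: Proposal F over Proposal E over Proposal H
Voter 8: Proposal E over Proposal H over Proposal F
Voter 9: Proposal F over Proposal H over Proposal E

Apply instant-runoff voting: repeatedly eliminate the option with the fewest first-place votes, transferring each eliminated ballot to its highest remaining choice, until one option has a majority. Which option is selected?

Proposal E

Round 1: Proposal F 4, Proposal E 3, Proposal H 2. Proposal H has the fewest and is eliminated.
Round 2: Proposal E 5, Proposal F 4. Proposal E has a majority.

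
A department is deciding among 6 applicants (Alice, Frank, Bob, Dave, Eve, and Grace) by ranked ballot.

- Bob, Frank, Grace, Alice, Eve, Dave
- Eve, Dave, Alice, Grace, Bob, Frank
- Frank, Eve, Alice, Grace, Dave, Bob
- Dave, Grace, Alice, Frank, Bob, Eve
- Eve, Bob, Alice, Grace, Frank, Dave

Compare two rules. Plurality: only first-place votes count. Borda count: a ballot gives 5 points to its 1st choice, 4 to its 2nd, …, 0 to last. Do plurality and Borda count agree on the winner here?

Yes

Plurality first-place counts: Alice 0, Frank 1, Bob 1, Dave 1, Eve 2, Grace 0 → Eve.
Borda totals: Alice 14, Frank 12, Bob 11, Dave 10, Eve 15, Grace 13 → Eve.
The two rules agree on Eve.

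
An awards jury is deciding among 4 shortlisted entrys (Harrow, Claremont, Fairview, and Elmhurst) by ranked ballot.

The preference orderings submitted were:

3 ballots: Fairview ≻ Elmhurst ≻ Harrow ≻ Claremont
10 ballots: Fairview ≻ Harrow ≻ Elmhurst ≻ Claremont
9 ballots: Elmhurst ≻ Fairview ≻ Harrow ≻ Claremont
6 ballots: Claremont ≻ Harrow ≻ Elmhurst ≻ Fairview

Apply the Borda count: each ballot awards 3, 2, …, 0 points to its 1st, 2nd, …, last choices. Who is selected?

Fairview

Borda scores:
  Harrow: 3·1 + 10·2 + 9·1 + 6·2 = 44
  Claremont: 3·0 + 10·0 + 9·0 + 6·3 = 18
  Fairview: 3·3 + 10·3 + 9·2 + 6·0 = 57
  Elmhurst: 3·2 + 10·1 + 9·3 + 6·1 = 49
Fairview has the highest total.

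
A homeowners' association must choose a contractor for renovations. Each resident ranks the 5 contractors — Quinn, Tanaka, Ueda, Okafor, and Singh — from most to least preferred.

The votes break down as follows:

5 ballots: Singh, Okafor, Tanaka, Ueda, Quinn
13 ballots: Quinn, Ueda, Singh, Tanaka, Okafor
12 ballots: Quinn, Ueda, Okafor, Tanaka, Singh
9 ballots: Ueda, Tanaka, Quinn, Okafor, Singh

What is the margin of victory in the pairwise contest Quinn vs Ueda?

Ballots ranking Quinn above Ueda: 13+12 = 25.
Ballots ranking Ueda above Quinn: 5+9 = 14.
Quinn wins 25–14, a margin of 11.

11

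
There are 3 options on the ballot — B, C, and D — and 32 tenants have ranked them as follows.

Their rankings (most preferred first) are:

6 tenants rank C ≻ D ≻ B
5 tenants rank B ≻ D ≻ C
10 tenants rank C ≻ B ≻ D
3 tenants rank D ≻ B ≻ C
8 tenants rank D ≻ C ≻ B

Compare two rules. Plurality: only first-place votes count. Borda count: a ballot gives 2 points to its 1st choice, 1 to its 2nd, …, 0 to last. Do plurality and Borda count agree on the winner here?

Plurality first-place counts: B 5, C 16, D 11 → C.
Borda totals: B 23, C 40, D 33 → C.
The two rules agree on C.

Yes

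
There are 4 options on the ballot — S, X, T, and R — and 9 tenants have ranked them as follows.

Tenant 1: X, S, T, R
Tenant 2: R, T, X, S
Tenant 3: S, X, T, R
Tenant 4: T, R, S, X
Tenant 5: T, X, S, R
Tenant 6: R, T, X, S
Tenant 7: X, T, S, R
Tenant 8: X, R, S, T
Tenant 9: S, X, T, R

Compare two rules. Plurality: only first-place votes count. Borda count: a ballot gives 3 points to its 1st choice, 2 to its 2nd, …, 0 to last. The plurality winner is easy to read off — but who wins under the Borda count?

Plurality first-place counts: S 2, X 3, T 2, R 2 → X.
Borda totals: S 12, X 17, T 15, R 10 → X.

X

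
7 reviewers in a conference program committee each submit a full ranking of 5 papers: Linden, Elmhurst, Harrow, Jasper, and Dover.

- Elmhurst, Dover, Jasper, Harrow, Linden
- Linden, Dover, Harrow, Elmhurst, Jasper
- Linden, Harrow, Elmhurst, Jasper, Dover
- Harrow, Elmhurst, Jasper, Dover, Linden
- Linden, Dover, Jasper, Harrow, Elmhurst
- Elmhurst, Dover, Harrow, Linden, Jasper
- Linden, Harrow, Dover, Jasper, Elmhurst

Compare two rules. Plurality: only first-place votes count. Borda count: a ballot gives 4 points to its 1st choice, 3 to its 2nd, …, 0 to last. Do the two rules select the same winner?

Yes

Plurality first-place counts: Linden 4, Elmhurst 2, Harrow 1, Jasper 0, Dover 0 → Linden.
Borda totals: Linden 17, Elmhurst 14, Harrow 16, Jasper 8, Dover 15 → Linden.
The two rules agree on Linden.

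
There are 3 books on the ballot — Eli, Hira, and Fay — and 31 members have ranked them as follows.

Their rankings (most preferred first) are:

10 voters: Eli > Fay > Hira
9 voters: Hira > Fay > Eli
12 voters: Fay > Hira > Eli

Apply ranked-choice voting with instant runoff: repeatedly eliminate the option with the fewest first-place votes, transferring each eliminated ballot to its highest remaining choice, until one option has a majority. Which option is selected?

Fay

Round 1: Fay 12, Eli 10, Hira 9. Hira has the fewest and is eliminated.
Round 2: Fay 21, Eli 10. Fay has a majority.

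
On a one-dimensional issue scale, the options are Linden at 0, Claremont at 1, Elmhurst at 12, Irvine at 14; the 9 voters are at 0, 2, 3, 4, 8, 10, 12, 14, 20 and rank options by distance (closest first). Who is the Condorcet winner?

Elmhurst

With single-peaked preferences on a line, the Condorcet winner is the candidate closest to the median voter.
The median voter (position 8) is closest to Elmhurst at 12.
Check: Elmhurst vs Linden — voters closer to Elmhurst: 5 of 9.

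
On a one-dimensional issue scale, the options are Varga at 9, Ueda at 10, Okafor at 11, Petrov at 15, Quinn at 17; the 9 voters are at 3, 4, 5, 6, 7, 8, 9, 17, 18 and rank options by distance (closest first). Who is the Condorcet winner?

With single-peaked preferences on a line, the Condorcet winner is the candidate closest to the median voter.
The median voter (position 7) is closest to Varga at 9.
Check: Varga vs Okafor — voters closer to Varga: 7 of 9.

Varga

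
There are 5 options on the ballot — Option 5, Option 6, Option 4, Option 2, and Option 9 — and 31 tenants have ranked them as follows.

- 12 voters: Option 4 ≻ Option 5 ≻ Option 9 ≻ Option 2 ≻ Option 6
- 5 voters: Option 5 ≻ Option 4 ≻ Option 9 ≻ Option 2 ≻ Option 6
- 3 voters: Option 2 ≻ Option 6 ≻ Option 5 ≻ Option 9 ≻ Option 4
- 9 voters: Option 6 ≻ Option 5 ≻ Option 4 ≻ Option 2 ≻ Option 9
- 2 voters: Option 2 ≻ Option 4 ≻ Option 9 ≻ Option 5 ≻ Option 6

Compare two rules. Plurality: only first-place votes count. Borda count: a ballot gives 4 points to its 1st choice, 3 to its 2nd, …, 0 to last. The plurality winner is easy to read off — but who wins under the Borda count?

Option 5

Plurality first-place counts: Option 5 5, Option 6 9, Option 4 12, Option 2 5, Option 9 0 → Option 4.
Borda totals: Option 5 91, Option 6 45, Option 4 87, Option 2 46, Option 9 41 → Option 5.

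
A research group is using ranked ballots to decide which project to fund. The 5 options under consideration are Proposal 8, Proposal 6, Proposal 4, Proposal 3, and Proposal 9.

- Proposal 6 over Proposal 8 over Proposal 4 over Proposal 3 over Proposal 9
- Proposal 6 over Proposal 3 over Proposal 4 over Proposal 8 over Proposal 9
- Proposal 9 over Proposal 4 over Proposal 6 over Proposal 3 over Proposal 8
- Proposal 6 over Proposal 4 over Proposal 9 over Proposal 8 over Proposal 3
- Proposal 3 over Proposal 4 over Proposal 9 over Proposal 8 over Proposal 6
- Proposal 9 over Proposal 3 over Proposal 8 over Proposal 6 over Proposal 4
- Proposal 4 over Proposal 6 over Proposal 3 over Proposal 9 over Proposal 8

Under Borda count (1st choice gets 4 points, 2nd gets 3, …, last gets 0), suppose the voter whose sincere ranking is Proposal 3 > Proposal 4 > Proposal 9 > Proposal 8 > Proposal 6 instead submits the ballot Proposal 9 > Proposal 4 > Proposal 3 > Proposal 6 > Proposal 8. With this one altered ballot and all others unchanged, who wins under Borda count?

Borda totals with the altered ballot: Proposal 8 7, Proposal 6 19, Proposal 4 17, Proposal 3 12, Proposal 9 15.
The winner is unchanged: still Proposal 6.

Proposal 6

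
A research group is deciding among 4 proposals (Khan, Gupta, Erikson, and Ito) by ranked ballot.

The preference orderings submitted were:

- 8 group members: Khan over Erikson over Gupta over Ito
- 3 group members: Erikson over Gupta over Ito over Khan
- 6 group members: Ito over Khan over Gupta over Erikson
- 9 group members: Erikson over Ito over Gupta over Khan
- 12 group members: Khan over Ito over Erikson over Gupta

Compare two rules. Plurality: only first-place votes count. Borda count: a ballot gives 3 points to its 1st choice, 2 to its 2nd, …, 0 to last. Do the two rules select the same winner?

Plurality first-place counts: Khan 20, Gupta 0, Erikson 12, Ito 6 → Khan.
Borda totals: Khan 72, Gupta 29, Erikson 64, Ito 63 → Khan.
The two rules agree on Khan.

Yes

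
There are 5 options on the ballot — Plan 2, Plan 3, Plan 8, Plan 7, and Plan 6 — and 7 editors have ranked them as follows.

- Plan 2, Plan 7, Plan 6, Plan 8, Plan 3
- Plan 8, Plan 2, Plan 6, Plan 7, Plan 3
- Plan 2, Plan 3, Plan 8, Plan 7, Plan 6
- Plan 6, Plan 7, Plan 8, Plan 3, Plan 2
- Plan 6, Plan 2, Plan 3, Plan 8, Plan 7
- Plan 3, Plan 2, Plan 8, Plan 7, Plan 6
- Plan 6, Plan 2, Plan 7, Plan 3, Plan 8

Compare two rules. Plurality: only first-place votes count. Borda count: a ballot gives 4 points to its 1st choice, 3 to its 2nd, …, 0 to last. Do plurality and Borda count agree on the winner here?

Plurality first-place counts: Plan 2 2, Plan 3 1, Plan 8 1, Plan 7 0, Plan 6 3 → Plan 6.
Borda totals: Plan 2 20, Plan 3 11, Plan 8 12, Plan 7 11, Plan 6 16 → Plan 2.
The two rules disagree: plurality picks Plan 6, Borda picks Plan 2.

No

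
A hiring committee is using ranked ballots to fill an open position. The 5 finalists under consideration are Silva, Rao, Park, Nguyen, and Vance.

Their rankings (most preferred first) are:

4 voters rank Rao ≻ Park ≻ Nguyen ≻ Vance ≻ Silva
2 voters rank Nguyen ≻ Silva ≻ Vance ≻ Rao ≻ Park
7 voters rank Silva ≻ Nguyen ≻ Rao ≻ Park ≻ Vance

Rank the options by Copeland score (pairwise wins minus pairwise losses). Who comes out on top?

Pairwise results:
  Silva vs Rao: Silva wins 9–4.
  Silva vs Park: Silva wins 9–4.
  Silva vs Nguyen: Silva wins 7–6.
  Silva vs Vance: Silva wins 9–4.
  Rao vs Park: Rao wins 13–0.
  Rao vs Nguyen: Nguyen wins 9–4.
  Rao vs Vance: Rao wins 11–2.
  Park vs Nguyen: Nguyen wins 9–4.
  Park vs Vance: Park wins 11–2.
  Nguyen vs Vance: Nguyen wins 13–0.
Copeland scores (wins − losses):
  Silva: 4 − 0 = 4
  Rao: 2 − 2 = 0
  Park: 1 − 3 = -2
  Nguyen: 3 − 1 = 2
  Vance: 0 − 4 = -4
Silva has the best Copeland score.

Silva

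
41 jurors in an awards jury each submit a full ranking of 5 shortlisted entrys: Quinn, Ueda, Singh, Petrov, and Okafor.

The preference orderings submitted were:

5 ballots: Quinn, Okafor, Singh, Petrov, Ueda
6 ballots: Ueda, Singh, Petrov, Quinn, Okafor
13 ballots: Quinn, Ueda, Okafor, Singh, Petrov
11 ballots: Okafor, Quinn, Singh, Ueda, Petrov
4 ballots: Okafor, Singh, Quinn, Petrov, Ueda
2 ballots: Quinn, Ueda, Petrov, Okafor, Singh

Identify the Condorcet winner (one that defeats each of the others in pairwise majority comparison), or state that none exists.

Head-to-head results (41 voters total):
Quinn vs Ueda: Quinn wins 35–6.
Quinn vs Singh: Quinn wins 31–10.
Quinn vs Petrov: Quinn wins 35–6.
Quinn vs Okafor: Quinn wins 26–15.
Ueda vs Singh: Ueda wins 21–20.
Ueda vs Petrov: Ueda wins 32–9.
Ueda vs Okafor: Ueda wins 21–20.
Singh vs Petrov: Singh wins 39–2.
Singh vs Okafor: Okafor wins 35–6.
Petrov vs Okafor: Okafor wins 33–8.
Quinn beats each rival — Ueda (35–6), Singh (31–10), Petrov (35–6), Okafor (26–15) — so Quinn is the Condorcet winner.

Quinn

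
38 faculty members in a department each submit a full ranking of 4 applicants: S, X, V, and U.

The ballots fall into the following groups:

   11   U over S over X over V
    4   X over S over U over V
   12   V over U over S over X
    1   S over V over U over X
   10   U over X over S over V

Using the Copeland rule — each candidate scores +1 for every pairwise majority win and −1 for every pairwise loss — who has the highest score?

U

Pairwise results:
  S vs X: S wins 24–14.
  S vs V: S wins 26–12.
  S vs U: U wins 33–5.
  X vs V: X wins 25–13.
  X vs U: U wins 34–4.
  V vs U: U wins 25–13.
Copeland scores (wins − losses):
  S: 2 − 1 = 1
  X: 1 − 2 = -1
  V: 0 − 3 = -3
  U: 3 − 0 = 3
U has the best Copeland score.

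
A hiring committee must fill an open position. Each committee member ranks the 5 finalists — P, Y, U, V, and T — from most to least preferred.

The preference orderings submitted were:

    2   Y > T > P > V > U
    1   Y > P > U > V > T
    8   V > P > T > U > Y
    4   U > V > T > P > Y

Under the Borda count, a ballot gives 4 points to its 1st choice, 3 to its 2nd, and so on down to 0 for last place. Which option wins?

Borda scores:
  P: 2·2 + 3 + 8·3 + 4·1 = 35
  Y: 2·4 + 4 + 8·0 + 4·0 = 12
  U: 2·0 + 2 + 8·1 + 4·4 = 26
  V: 2·1 + 1 + 8·4 + 4·3 = 47
  T: 2·3 + 0 + 8·2 + 4·2 = 30
V has the highest total.

V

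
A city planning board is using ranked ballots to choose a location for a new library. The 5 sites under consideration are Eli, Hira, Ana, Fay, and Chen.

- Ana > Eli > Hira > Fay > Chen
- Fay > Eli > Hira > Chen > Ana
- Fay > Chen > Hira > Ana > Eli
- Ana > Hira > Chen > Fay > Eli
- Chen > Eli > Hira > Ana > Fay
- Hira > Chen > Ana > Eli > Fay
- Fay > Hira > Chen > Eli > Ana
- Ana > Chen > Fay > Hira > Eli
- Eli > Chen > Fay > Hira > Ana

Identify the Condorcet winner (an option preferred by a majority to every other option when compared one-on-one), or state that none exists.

Head-to-head results (9 voters total):
Eli vs Hira: Hira wins 5–4.
Eli vs Ana: Ana wins 5–4.
Eli vs Fay: Fay wins 5–4.
Eli vs Chen: Chen wins 6–3.
Hira vs Ana: Hira wins 6–3.
Hira vs Fay: Fay wins 5–4.
Hira vs Chen: Hira wins 5–4.
Ana vs Fay: Ana wins 5–4.
Ana vs Chen: Chen wins 6–3.
Fay vs Chen: Chen wins 5–4.
No candidate beats all others: Hira beats Ana beats Fay beats Hira, a majority cycle.

There is no Condorcet winner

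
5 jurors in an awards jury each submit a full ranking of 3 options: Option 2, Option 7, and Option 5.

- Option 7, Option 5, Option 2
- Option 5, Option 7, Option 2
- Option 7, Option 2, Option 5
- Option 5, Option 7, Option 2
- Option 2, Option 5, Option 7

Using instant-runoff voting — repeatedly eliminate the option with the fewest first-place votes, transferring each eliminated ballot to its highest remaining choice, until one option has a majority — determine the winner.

Option 5

Round 1: Option 7 2, Option 5 2, Option 2 1. Option 2 has the fewest and is eliminated.
Round 2: Option 5 3, Option 7 2. Option 5 has a majority.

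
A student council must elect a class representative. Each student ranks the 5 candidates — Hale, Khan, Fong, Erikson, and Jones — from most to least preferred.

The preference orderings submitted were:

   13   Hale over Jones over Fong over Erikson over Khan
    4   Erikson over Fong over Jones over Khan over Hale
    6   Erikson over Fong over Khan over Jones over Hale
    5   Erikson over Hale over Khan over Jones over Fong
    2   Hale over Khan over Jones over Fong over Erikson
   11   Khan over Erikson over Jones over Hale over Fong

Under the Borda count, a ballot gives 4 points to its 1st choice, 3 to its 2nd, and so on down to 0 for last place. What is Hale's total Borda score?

Borda scores:
  Hale: 13·4 + 4·0 + 6·0 + 5·3 + 2·4 + 11·1 = 86
  Khan: 13·0 + 4·1 + 6·2 + 5·2 + 2·3 + 11·4 = 76
  Fong: 13·2 + 4·3 + 6·3 + 5·0 + 2·1 + 11·0 = 58
  Erikson: 13·1 + 4·4 + 6·4 + 5·4 + 2·0 + 11·3 = 106
  Jones: 13·3 + 4·2 + 6·1 + 5·1 + 2·2 + 11·2 = 84

86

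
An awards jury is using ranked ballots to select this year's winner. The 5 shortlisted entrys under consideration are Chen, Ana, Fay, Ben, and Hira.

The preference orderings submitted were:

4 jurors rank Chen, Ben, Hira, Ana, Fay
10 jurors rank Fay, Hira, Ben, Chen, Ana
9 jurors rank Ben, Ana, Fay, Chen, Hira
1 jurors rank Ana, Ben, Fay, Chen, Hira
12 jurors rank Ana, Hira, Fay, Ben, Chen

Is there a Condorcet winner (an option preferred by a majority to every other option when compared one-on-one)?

No

Head-to-head results (36 voters total):
Chen vs Ana: Ana wins 22–14.
Chen vs Fay: Fay wins 32–4.
Chen vs Ben: Ben wins 32–4.
Chen vs Hira: Hira wins 22–14.
Ana vs Fay: Ana wins 26–10.
Ana vs Ben: Ben wins 23–13.
Ana vs Hira: Ana wins 22–14.
Fay vs Ben: Fay wins 22–14.
Fay vs Hira: Fay wins 20–16.
Ben vs Hira: Hira wins 22–14.
No candidate beats all others: Ana beats Fay beats Ben beats Ana, a majority cycle.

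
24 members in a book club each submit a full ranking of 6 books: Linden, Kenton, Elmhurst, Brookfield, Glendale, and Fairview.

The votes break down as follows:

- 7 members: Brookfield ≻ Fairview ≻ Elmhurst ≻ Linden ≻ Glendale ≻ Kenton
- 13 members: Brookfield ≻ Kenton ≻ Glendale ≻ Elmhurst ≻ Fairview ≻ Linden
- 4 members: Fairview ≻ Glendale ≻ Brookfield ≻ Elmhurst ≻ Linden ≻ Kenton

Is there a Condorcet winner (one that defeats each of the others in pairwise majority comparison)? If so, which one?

Brookfield

Head-to-head results (24 voters total):
Linden vs Kenton: Kenton wins 13–11.
Linden vs Elmhurst: Elmhurst wins 24–0.
Linden vs Brookfield: Brookfield wins 24–0.
Linden vs Glendale: Glendale wins 17–7.
Linden vs Fairview: Fairview wins 24–0.
Kenton vs Elmhurst: Kenton wins 13–11.
Kenton vs Brookfield: Brookfield wins 24–0.
Kenton vs Glendale: Kenton wins 13–11.
Kenton vs Fairview: Kenton wins 13–11.
Elmhurst vs Brookfield: Brookfield wins 24–0.
Elmhurst vs Glendale: Glendale wins 17–7.
Elmhurst vs Fairview: Elmhurst wins 13–11.
Brookfield vs Glendale: Brookfield wins 20–4.
Brookfield vs Fairview: Brookfield wins 20–4.
Glendale vs Fairview: Glendale wins 13–11.
Brookfield beats each rival — Linden (24–0), Kenton (24–0), Elmhurst (24–0), Glendale (20–4), Fairview (20–4) — so Brookfield is the Condorcet winner.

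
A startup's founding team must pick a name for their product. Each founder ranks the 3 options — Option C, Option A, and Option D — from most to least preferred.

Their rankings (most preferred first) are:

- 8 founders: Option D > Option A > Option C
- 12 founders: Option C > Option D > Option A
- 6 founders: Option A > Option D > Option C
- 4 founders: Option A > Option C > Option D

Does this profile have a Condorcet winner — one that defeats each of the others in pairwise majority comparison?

Head-to-head results (30 voters total):
Option C vs Option A: Option A wins 18–12.
Option C vs Option D: Option C wins 16–14.
Option A vs Option D: Option D wins 20–10.
No candidate beats all others: Option C beats Option D beats Option A beats Option C, a majority cycle.

No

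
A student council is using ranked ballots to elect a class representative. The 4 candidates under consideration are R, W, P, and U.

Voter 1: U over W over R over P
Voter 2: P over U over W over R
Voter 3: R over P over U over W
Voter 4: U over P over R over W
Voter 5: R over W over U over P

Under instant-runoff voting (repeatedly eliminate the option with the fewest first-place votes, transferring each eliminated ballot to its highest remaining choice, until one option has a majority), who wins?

Round 1: R 2, U 2, P 1, W 0. W has the fewest and is eliminated.
Round 2: R 2, U 2, P 1. P has the fewest and is eliminated.
Round 3: U 3, R 2. U has a majority.

U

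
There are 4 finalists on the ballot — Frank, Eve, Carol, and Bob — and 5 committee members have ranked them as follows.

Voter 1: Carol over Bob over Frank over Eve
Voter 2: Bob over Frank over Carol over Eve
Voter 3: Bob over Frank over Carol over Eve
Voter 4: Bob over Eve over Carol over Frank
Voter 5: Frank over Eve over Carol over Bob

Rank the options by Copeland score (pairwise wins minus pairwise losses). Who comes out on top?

Bob

Pairwise results:
  Frank vs Eve: Frank wins 4–1.
  Frank vs Carol: Frank wins 3–2.
  Frank vs Bob: Bob wins 4–1.
  Eve vs Carol: Carol wins 3–2.
  Eve vs Bob: Bob wins 4–1.
  Carol vs Bob: Bob wins 3–2.
Copeland scores (wins − losses):
  Frank: 2 − 1 = 1
  Eve: 0 − 3 = -3
  Carol: 1 − 2 = -1
  Bob: 3 − 0 = 3
Bob has the best Copeland score.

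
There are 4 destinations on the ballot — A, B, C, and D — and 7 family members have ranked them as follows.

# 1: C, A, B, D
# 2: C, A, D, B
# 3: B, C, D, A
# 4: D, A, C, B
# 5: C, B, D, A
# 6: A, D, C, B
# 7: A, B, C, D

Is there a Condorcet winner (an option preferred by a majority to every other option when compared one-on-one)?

Head-to-head results (7 voters total):
A vs B: A wins 5–2.
A vs C: C wins 4–3.
A vs D: A wins 4–3.
B vs C: C wins 5–2.
B vs D: B wins 4–3.
C vs D: C wins 5–2.
C beats each rival — A (4–3), B (5–2), D (5–2) — so C is the Condorcet winner.

Yes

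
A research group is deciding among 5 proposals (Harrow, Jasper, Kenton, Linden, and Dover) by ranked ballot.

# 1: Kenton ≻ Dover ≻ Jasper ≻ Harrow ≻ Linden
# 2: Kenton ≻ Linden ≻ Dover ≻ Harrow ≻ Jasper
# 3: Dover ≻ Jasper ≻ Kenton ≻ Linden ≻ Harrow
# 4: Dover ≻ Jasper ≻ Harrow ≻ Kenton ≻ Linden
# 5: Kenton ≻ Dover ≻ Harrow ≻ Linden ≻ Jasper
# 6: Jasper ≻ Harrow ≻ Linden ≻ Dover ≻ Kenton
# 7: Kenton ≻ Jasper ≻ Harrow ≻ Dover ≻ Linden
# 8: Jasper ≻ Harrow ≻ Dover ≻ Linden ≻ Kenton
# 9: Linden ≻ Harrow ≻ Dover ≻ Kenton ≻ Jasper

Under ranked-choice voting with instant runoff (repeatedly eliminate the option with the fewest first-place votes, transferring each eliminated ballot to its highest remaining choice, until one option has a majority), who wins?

Dover

Round 1: Kenton 4, Jasper 2, Dover 2, Linden 1, Harrow 0. Harrow has the fewest and is eliminated.
Round 2: Kenton 4, Jasper 2, Dover 2, Linden 1. Linden has the fewest and is eliminated.
Round 3: Kenton 4, Dover 3, Jasper 2. Jasper has the fewest and is eliminated.
Round 4: Dover 5, Kenton 4. Dover has a majority.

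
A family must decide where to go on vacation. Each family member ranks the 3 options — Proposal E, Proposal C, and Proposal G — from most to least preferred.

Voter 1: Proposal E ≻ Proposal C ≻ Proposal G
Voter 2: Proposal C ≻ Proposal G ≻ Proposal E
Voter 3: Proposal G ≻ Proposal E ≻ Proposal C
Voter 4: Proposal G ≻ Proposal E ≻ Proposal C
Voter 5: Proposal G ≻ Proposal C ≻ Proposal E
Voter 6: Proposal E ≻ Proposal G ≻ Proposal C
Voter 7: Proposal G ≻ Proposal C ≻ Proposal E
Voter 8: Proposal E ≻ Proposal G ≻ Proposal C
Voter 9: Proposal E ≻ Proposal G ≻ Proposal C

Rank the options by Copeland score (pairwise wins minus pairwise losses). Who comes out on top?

Proposal G

Pairwise results:
  Proposal E vs Proposal C: Proposal E wins 6–3.
  Proposal E vs Proposal G: Proposal G wins 5–4.
  Proposal C vs Proposal G: Proposal G wins 7–2.
Copeland scores (wins − losses):
  Proposal E: 1 − 1 = 0
  Proposal C: 0 − 2 = -2
  Proposal G: 2 − 0 = 2
Proposal G has the best Copeland score.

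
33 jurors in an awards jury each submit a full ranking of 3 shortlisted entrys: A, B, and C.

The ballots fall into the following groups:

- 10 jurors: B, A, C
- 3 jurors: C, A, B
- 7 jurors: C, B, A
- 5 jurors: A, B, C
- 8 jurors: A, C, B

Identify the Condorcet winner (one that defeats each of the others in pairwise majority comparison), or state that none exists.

There is no Condorcet winner

Head-to-head results (33 voters total):
A vs B: B wins 17–16.
A vs C: A wins 23–10.
B vs C: C wins 18–15.
No candidate beats all others: A beats C beats B beats A, a majority cycle.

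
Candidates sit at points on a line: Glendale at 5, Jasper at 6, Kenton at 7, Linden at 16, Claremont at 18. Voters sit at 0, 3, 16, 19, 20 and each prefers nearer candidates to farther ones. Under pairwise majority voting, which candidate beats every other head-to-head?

Linden

With single-peaked preferences on a line, the Condorcet winner is the candidate closest to the median voter.
The median voter (position 16) is closest to Linden at 16.
Check: Linden vs Jasper — voters closer to Linden: 3 of 5.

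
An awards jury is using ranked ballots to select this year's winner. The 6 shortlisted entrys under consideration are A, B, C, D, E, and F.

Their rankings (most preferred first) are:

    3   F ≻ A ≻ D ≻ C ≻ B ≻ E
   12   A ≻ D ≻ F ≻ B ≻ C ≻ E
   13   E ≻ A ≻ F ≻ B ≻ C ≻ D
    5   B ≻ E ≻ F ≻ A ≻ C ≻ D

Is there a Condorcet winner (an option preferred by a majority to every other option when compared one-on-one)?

No

Head-to-head results (33 voters total):
A vs B: A wins 28–5.
A vs C: A wins 33–0.
A vs D: A wins 33–0.
A vs E: E wins 18–15.
A vs F: A wins 25–8.
B vs C: B wins 30–3.
B vs D: B wins 18–15.
B vs E: B wins 20–13.
B vs F: F wins 28–5.
C vs D: C wins 18–15.
C vs E: E wins 18–15.
C vs F: F wins 33–0.
D vs E: E wins 18–15.
D vs F: F wins 21–12.
E vs F: E wins 18–15.
No candidate beats all others: A beats B beats E beats A, a majority cycle.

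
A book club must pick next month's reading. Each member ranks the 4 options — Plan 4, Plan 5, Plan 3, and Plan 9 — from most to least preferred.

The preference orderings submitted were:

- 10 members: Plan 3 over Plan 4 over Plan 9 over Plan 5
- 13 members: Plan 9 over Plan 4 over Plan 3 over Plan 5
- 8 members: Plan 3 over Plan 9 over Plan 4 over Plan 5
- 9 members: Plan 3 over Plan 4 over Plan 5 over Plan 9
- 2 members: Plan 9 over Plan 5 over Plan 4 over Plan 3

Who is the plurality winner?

Plan 3

First-place vote totals:
  Plan 4: 0
  Plan 5: 0
  Plan 3: 27
  Plan 9: 15
Plan 3 has the most first-place votes.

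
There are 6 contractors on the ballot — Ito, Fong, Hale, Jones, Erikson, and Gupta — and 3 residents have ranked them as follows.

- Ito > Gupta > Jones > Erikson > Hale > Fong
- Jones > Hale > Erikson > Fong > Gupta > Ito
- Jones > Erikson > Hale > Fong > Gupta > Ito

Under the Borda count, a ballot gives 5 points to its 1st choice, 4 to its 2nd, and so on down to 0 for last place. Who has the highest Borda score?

Jones

Borda scores:
  Ito: 5 + 0 + 0 = 5
  Fong: 0 + 2 + 2 = 4
  Hale: 1 + 4 + 3 = 8
  Jones: 3 + 5 + 5 = 13
  Erikson: 2 + 3 + 4 = 9
  Gupta: 4 + 1 + 1 = 6
Jones has the highest total.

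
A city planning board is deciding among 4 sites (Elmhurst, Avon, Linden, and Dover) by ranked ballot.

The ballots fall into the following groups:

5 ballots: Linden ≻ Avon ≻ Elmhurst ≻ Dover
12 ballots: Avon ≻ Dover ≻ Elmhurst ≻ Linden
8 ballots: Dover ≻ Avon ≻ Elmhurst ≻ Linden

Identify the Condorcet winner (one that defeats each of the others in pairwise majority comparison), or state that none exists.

Avon

Head-to-head results (25 voters total):
Elmhurst vs Avon: Avon wins 25–0.
Elmhurst vs Linden: Elmhurst wins 20–5.
Elmhurst vs Dover: Dover wins 20–5.
Avon vs Linden: Avon wins 20–5.
Avon vs Dover: Avon wins 17–8.
Linden vs Dover: Dover wins 20–5.
Avon beats each rival — Elmhurst (25–0), Linden (20–5), Dover (17–8) — so Avon is the Condorcet winner.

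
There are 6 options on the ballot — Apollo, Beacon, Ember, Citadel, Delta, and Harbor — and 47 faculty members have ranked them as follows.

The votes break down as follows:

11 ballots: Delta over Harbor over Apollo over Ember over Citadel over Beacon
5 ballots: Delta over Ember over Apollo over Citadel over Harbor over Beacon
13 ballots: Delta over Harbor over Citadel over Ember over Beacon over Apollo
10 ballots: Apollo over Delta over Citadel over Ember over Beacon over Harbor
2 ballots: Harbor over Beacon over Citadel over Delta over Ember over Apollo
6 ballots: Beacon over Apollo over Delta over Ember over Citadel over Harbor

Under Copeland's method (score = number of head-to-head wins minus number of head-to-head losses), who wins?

Delta

Pairwise results:
  Apollo vs Beacon: Apollo wins 26–21.
  Apollo vs Ember: Apollo wins 27–20.
  Apollo vs Citadel: Apollo wins 32–15.
  Apollo vs Delta: Delta wins 31–16.
  Apollo vs Harbor: Harbor wins 26–21.
  Beacon vs Ember: Ember wins 39–8.
  Beacon vs Citadel: Citadel wins 39–8.
  Beacon vs Delta: Delta wins 39–8.
  Beacon vs Harbor: Harbor wins 31–16.
  Ember vs Citadel: Citadel wins 25–22.
  Ember vs Delta: Delta wins 47–0.
  Ember vs Harbor: Harbor wins 26–21.
  Citadel vs Delta: Delta wins 45–2.
  Citadel vs Harbor: Harbor wins 26–21.
  Delta vs Harbor: Delta wins 45–2.
Copeland scores (wins − losses):
  Apollo: 3 − 2 = 1
  Beacon: 0 − 5 = -5
  Ember: 1 − 4 = -3
  Citadel: 2 − 3 = -1
  Delta: 5 − 0 = 5
  Harbor: 4 − 1 = 3
Delta has the best Copeland score.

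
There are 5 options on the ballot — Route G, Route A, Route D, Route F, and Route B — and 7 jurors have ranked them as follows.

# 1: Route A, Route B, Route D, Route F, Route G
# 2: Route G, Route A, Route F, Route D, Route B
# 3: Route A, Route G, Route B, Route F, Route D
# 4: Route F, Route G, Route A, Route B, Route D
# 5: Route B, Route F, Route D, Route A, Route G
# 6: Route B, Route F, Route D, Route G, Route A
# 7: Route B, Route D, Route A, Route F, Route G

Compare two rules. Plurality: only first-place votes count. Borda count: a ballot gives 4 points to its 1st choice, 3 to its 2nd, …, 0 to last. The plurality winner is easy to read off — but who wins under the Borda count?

Plurality first-place counts: Route G 1, Route A 2, Route D 0, Route F 1, Route B 3 → Route B.
Borda totals: Route G 11, Route A 16, Route D 10, Route F 15, Route B 18 → Route B.

Route B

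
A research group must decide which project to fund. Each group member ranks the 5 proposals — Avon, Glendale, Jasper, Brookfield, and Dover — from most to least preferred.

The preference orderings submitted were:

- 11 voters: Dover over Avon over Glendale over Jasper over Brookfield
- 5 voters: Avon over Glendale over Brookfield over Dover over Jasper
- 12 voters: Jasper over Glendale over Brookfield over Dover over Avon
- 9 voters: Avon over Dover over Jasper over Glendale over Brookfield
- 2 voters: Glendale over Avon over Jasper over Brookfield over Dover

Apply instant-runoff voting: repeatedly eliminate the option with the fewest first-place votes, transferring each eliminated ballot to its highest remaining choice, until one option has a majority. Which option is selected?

Avon

Round 1: Avon 14, Jasper 12, Dover 11, Glendale 2, Brookfield 0. Brookfield has the fewest and is eliminated.
Round 2: Avon 14, Jasper 12, Dover 11, Glendale 2. Glendale has the fewest and is eliminated.
Round 3: Avon 16, Jasper 12, Dover 11. Dover has the fewest and is eliminated.
Round 4: Avon 27, Jasper 12. Avon has a majority.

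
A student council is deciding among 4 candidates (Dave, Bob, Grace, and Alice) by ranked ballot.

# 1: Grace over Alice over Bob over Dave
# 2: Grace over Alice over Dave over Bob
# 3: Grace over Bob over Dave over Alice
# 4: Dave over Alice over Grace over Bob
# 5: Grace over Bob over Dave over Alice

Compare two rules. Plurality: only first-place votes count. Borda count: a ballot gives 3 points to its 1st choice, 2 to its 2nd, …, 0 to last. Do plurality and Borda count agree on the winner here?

Yes

Plurality first-place counts: Dave 1, Bob 0, Grace 4, Alice 0 → Grace.
Borda totals: Dave 6, Bob 5, Grace 13, Alice 6 → Grace.
The two rules agree on Grace.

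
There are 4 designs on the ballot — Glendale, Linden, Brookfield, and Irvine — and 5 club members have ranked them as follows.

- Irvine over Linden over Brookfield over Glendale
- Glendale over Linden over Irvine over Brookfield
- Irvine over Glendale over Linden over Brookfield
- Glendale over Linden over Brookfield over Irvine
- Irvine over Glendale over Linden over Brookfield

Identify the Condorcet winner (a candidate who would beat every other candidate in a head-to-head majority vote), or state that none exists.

Head-to-head results (5 voters total):
Glendale vs Linden: Glendale wins 4–1.
Glendale vs Brookfield: Glendale wins 4–1.
Glendale vs Irvine: Irvine wins 3–2.
Linden vs Brookfield: Linden wins 5–0.
Linden vs Irvine: Irvine wins 3–2.
Brookfield vs Irvine: Irvine wins 4–1.
Irvine beats each rival — Glendale (3–2), Linden (3–2), Brookfield (4–1) — so Irvine is the Condorcet winner.

Irvine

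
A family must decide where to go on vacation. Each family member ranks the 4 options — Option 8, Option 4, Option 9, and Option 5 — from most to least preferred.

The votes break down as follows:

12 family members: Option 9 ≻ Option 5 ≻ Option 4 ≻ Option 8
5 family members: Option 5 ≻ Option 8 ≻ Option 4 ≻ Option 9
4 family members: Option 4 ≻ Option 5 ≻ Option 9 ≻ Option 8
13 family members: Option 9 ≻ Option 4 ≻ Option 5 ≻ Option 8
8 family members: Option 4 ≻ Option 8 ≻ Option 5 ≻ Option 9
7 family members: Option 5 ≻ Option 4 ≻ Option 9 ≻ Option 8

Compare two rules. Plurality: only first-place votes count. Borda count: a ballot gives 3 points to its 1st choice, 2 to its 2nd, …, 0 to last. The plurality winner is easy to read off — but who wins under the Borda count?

Plurality first-place counts: Option 8 0, Option 4 12, Option 9 25, Option 5 12 → Option 9.
Borda totals: Option 8 26, Option 4 93, Option 9 86, Option 5 89 → Option 4.

Option 4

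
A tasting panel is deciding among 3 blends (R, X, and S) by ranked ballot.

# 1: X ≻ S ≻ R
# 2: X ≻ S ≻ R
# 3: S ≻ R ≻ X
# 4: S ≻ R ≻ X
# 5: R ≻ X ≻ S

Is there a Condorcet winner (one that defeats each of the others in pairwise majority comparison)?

No

Head-to-head results (5 voters total):
R vs X: R wins 3–2.
R vs S: S wins 4–1.
X vs S: X wins 3–2.
No candidate beats all others: R beats X beats S beats R, a majority cycle.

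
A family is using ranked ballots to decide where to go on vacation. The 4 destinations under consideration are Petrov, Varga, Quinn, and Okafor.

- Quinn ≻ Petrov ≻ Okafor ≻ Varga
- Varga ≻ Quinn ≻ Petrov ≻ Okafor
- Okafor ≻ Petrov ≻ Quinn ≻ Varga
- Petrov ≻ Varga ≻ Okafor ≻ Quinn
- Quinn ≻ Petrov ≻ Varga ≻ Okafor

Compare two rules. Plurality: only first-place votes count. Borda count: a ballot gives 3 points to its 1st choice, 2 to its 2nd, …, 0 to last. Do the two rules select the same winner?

No

Plurality first-place counts: Petrov 1, Varga 1, Quinn 2, Okafor 1 → Quinn.
Borda totals: Petrov 10, Varga 6, Quinn 9, Okafor 5 → Petrov.
The two rules disagree: plurality picks Quinn, Borda picks Petrov.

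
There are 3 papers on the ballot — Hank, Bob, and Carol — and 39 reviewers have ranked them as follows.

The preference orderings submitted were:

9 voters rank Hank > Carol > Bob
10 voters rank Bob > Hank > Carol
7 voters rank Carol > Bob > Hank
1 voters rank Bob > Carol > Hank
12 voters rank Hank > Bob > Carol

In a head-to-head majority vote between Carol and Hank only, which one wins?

Ballots ranking Carol above Hank: 7+1 = 8.
Ballots ranking Hank above Carol: 9+10+12 = 31.
Hank wins the head-to-head, 31–8.

Hank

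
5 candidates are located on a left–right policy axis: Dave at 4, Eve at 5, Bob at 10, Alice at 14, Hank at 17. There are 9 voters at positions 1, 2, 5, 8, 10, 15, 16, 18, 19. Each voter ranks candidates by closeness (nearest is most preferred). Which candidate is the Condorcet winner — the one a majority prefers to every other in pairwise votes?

Bob

With single-peaked preferences on a line, the Condorcet winner is the candidate closest to the median voter.
The median voter (position 10) is closest to Bob at 10.
Check: Bob vs Alice — voters closer to Bob: 5 of 9.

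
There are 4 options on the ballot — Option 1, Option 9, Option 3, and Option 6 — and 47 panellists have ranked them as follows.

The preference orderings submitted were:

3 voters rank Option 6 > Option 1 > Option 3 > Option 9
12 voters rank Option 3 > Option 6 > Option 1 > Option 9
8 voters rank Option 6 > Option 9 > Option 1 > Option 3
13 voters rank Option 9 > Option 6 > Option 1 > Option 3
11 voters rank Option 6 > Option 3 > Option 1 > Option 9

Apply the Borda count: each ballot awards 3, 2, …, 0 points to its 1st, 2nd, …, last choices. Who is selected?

Borda scores:
  Option 1: 3·2 + 12·1 + 8·1 + 13·1 + 11·1 = 50
  Option 9: 3·0 + 12·0 + 8·2 + 13·3 + 11·0 = 55
  Option 3: 3·1 + 12·3 + 8·0 + 13·0 + 11·2 = 61
  Option 6: 3·3 + 12·2 + 8·3 + 13·2 + 11·3 = 116
Option 6 has the highest total.

Option 6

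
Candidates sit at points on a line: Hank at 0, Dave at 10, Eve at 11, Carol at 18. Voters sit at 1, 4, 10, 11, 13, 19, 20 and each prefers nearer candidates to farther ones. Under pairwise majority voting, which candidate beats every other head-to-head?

With single-peaked preferences on a line, the Condorcet winner is the candidate closest to the median voter.
The median voter (position 11) is closest to Eve at 11.
Check: Eve vs Carol — voters closer to Eve: 5 of 7.

Eve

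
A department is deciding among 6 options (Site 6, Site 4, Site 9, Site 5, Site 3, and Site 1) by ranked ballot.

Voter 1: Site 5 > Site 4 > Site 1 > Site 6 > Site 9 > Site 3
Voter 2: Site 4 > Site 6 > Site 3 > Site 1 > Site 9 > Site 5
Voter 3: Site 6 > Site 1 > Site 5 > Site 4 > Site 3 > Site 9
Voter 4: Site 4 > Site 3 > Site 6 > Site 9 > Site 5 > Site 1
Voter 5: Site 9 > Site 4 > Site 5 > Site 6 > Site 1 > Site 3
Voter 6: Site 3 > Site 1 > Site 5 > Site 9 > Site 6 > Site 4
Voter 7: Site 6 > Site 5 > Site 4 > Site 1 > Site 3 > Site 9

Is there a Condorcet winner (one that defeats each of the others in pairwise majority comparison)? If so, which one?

None — there is no Condorcet winner

Head-to-head results (7 voters total):
Site 6 vs Site 4: Site 4 wins 4–3.
Site 6 vs Site 9: Site 6 wins 5–2.
Site 6 vs Site 5: Site 6 wins 4–3.
Site 6 vs Site 3: Site 6 wins 5–2.
Site 6 vs Site 1: Site 6 wins 5–2.
Site 4 vs Site 9: Site 4 wins 5–2.
Site 4 vs Site 5: Site 5 wins 4–3.
Site 4 vs Site 3: Site 4 wins 6–1.
Site 4 vs Site 1: Site 4 wins 5–2.
Site 9 vs Site 5: Site 5 wins 4–3.
Site 9 vs Site 3: Site 3 wins 5–2.
Site 9 vs Site 1: Site 1 wins 5–2.
Site 5 vs Site 3: Site 5 wins 4–3.
Site 5 vs Site 1: Site 5 wins 4–3.
Site 3 vs Site 1: Site 1 wins 4–3.
No candidate beats all others: Site 6 beats Site 5 beats Site 4 beats Site 6, a majority cycle.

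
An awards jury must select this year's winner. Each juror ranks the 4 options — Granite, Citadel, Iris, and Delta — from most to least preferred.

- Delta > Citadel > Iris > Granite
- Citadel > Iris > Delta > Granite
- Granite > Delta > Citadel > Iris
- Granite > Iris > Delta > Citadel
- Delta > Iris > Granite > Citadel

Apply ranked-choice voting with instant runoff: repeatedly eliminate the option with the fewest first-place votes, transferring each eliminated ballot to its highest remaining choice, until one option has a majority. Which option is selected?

Delta

Round 1: Granite 2, Delta 2, Citadel 1, Iris 0. Iris has the fewest and is eliminated.
Round 2: Granite 2, Delta 2, Citadel 1. Citadel has the fewest and is eliminated.
Round 3: Delta 3, Granite 2. Delta has a majority.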